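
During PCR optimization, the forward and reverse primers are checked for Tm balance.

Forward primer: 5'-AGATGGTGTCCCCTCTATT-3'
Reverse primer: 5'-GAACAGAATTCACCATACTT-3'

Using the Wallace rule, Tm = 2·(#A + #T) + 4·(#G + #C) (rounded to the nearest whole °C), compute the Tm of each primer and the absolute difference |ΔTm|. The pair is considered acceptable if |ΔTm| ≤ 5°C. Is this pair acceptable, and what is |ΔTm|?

Forward: A=3 T=7 G=4 C=5 → Tm = 2·10 + 4·9 = 56°C.
Reverse: A=8 T=5 G=2 C=5 → Tm = 2·13 + 4·7 = 54°C.
|ΔTm| = |56 − 54| = 2°C, ≤ 5°C.

|ΔTm| = 2°C; the pair is acceptable.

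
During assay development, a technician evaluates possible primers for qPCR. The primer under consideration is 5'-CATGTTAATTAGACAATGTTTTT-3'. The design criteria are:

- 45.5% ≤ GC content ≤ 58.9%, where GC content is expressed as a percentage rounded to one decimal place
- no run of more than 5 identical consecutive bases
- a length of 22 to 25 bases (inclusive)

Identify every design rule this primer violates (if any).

Fails: GC content.

Base counts: A=7, T=11, G=3, C=2 (length 23).
GC content: GC 5/23 = 21.7%, outside 45.5–58.9% ✗
homopolymer run: longest run = 5 ✓
length: length 23 ✓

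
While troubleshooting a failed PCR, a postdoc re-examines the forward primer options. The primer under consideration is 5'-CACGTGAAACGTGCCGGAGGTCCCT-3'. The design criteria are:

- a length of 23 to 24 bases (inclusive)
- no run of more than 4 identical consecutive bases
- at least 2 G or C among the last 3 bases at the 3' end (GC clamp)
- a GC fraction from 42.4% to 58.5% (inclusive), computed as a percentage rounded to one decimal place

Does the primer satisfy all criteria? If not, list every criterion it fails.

Base counts: A=5, T=4, G=8, C=8 (length 25).
length: length 25, outside 23–24 ✗
homopolymer run: longest run = 3 ✓
GC clamp: 3' end CCT has 2 G/C ✓
GC content: GC 16/25 = 64.0%, outside 42.4–58.5% ✗

Fails: length, GC content.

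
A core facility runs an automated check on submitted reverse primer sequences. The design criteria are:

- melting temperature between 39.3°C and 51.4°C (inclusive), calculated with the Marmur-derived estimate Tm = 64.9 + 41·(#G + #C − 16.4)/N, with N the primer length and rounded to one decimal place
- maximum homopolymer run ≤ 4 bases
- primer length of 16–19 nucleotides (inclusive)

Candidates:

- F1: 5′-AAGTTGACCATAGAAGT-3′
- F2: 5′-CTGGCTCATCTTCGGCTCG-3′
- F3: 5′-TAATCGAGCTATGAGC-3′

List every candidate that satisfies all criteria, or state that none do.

F1 and F3.

F1 (17 nt, A=7 T=4 G=4 C=2): Tm = 64.9 + 41·(6 − 16.4)/17 = 39.8°C ✓; longest run = 2 ✓; length 17 ✓ — passes.
F2 (19 nt, A=1 T=6 G=5 C=7): Tm = 64.9 + 41·(12 − 16.4)/19 = 55.4°C, outside 39.3–51.4°C ✗; longest run = 2 ✓; length 19 ✓ — fails.
F3 (16 nt, A=5 T=4 G=4 C=3): Tm = 64.9 + 41·(7 − 16.4)/16 = 40.8°C ✓; longest run = 2 ✓; length 16 ✓ — passes.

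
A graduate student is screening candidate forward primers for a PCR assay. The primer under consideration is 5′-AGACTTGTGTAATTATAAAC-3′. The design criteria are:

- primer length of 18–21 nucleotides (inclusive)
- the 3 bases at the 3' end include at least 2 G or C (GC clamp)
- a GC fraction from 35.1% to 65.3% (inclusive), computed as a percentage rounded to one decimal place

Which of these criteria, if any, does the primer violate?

Base counts: A=8, T=7, G=3, C=2 (length 20).
length: length 20 ✓
GC clamp: 3' end AAC has 1 G/C, need ≥2 ✗
GC content: GC 5/20 = 25.0%, outside 35.1–65.3% ✗

Fails: GC clamp, GC content.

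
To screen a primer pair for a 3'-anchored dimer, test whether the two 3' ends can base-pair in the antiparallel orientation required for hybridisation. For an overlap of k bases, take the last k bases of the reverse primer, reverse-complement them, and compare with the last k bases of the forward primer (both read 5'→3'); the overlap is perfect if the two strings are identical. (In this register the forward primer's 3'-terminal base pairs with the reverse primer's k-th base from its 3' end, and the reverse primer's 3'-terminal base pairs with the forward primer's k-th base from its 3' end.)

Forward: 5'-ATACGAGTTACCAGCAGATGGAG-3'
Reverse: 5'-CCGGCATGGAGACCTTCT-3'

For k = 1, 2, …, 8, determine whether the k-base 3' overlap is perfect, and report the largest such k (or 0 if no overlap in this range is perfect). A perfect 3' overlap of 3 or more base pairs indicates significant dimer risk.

Longest perfect overlap: 2 complementary base pairs; below the dimer-risk threshold (threshold 3).

Last 8 bases (5'→3') — forward …AGATGGAG, reverse …GACCTTCT.
Reverse complement of the reverse primer's last 8 bases: AGAAGGTC; its first k bases are the reverse complement of the reverse primer's last k bases, so a perfect k-base overlap needs the forward primer's last k bases to equal them.
Comparing (forward last k vs required): k=1: G vs A ✗; k=2: AG vs AG ✓; k=3: GAG vs AGA ✗; k=4: GGAG vs AGAA ✗; k=5: TGGAG vs AGAAG ✗; k=6: ATGGAG vs AGAAGG ✗; k=7: GATGGAG vs AGAAGGT ✗; k=8: AGATGGAG vs AGAAGGTC ✗.
Only k = 2 is perfect, so the longest perfect 3' overlap is 2.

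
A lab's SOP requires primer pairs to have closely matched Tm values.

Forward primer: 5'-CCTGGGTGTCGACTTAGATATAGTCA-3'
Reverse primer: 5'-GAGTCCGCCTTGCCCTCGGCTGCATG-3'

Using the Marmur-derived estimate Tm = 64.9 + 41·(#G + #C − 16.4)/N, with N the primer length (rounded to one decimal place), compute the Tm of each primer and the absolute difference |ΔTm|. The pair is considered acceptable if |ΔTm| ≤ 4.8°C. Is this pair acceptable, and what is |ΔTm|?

Forward: G+C = 12, N = 26 → Tm = 64.9 + 41·(12 − 16.4)/26 = 58.0°C.
Reverse: G+C = 18, N = 26 → Tm = 64.9 + 41·(18 − 16.4)/26 = 67.4°C.
|ΔTm| = |58.0 − 67.4| = 9.4°C, > 4.8°C.

|ΔTm| = 9.4°C; the pair is not acceptable.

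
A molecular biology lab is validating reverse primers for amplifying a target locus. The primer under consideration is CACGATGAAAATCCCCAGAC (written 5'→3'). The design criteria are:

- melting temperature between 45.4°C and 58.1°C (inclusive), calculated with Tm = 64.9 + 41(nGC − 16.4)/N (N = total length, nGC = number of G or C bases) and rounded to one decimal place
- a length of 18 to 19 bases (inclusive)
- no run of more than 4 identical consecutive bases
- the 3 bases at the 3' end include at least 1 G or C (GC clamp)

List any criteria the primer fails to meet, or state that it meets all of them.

Fails: length.

Base counts: A=8, T=2, G=3, C=7 (length 20).
Tm: Tm = 64.9 + 41·(10 − 16.4)/20 = 51.8°C ✓
length: length 20, outside 18–19 ✗
homopolymer run: longest run = 4 ✓
GC clamp: 3' end GAC has 2 G/C ✓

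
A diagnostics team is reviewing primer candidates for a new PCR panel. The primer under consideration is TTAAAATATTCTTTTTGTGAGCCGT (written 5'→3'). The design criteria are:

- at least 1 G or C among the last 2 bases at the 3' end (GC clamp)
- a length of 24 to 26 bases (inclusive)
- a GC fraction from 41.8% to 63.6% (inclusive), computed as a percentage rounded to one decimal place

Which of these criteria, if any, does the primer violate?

Fails: GC content.

Base counts: A=6, T=12, G=4, C=3 (length 25).
GC clamp: 3' end GT has 1 G/C ✓
length: length 25 ✓
GC content: GC 7/25 = 28.0%, outside 41.8–63.6% ✗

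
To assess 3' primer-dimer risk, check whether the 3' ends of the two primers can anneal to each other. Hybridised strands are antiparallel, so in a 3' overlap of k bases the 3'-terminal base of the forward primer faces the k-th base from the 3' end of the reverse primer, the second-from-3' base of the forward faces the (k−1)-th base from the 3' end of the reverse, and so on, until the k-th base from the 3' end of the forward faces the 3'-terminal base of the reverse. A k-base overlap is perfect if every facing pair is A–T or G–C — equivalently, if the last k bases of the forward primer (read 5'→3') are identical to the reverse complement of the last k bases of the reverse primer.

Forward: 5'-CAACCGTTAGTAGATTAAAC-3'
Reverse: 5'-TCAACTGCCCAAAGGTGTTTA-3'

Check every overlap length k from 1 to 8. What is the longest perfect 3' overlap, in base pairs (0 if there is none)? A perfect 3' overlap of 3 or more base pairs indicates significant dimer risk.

Last 8 bases (5'→3') — forward …GATTAAAC, reverse …GGTGTTTA.
Reverse complement of the reverse primer's last 8 bases: TAAACACC; its first k bases are the reverse complement of the reverse primer's last k bases, so a perfect k-base overlap needs the forward primer's last k bases to equal them.
Comparing (forward last k vs required): k=1: C vs T ✗; k=2: AC vs TA ✗; k=3: AAC vs TAA ✗; k=4: AAAC vs TAAA ✗; k=5: TAAAC vs TAAAC ✓; k=6: TTAAAC vs TAAACA ✗; k=7: ATTAAAC vs TAAACAC ✗; k=8: GATTAAAC vs TAAACACC ✗.
Only k = 5 is perfect, so the longest perfect 3' overlap is 5.

Longest perfect overlap: 5 complementary base pairs; significant dimer risk (threshold 3).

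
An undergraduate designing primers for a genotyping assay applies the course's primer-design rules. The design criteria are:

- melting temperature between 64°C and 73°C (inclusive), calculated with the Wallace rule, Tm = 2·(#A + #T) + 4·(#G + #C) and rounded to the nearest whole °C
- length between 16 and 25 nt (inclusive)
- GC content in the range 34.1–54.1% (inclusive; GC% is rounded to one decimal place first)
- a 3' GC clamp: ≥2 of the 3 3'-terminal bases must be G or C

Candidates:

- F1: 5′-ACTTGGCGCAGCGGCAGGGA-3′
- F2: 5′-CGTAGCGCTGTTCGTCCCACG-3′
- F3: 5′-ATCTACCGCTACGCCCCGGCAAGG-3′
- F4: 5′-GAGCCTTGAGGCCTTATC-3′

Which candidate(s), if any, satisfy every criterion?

None of the candidates satisfy all criteria.

F1 (20 nt, A=4 T=2 G=9 C=5): Tm = 2·6 + 4·14 = 68°C ✓; length 20 ✓; GC 14/20 = 70.0%, outside 34.1–54.1% ✗; 3' end GGA has 2 G/C ✓ — fails.
F2 (21 nt, A=2 T=5 G=6 C=8): Tm = 2·7 + 4·14 = 70°C ✓; length 21 ✓; GC 14/21 = 66.7%, outside 34.1–54.1% ✗; 3' end ACG has 2 G/C ✓ — fails.
F3 (24 nt, A=5 T=3 G=6 C=10): Tm = 2·8 + 4·16 = 80°C, outside 64–73°C ✗; length 24 ✓; GC 16/24 = 66.7%, outside 34.1–54.1% ✗; 3' end AGG has 2 G/C ✓ — fails.
F4 (18 nt, A=3 T=5 G=5 C=5): Tm = 2·8 + 4·10 = 56°C, outside 64–73°C ✗; length 18 ✓; GC 10/18 = 55.6%, outside 34.1–54.1% ✗; 3' end ATC has 1 G/C, need ≥2 ✗ — fails.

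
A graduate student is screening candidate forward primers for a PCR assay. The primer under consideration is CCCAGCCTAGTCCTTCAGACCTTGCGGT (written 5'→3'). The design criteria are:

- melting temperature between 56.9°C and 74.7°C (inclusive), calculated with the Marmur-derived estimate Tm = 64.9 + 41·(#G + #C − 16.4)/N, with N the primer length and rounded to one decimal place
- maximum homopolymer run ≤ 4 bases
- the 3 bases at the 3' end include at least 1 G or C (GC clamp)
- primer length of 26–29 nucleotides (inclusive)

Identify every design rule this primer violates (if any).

Meets all criteria.

Base counts: A=4, T=7, G=6, C=11 (length 28).
Tm: Tm = 64.9 + 41·(17 − 16.4)/28 = 65.8°C ✓
homopolymer run: longest run = 3 ✓
GC clamp: 3' end GGT has 2 G/C ✓
length: length 28 ✓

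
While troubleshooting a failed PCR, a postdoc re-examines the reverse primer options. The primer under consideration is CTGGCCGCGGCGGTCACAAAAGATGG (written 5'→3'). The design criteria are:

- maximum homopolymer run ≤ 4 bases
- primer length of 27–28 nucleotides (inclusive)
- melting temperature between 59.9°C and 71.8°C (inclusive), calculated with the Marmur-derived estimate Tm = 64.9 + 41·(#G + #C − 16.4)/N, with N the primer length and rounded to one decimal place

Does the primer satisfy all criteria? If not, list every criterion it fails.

Base counts: A=6, T=3, G=10, C=7 (length 26).
homopolymer run: longest run = 4 ✓
length: length 26, outside 27–28 ✗
Tm: Tm = 64.9 + 41·(17 − 16.4)/26 = 65.8°C ✓

Fails: length.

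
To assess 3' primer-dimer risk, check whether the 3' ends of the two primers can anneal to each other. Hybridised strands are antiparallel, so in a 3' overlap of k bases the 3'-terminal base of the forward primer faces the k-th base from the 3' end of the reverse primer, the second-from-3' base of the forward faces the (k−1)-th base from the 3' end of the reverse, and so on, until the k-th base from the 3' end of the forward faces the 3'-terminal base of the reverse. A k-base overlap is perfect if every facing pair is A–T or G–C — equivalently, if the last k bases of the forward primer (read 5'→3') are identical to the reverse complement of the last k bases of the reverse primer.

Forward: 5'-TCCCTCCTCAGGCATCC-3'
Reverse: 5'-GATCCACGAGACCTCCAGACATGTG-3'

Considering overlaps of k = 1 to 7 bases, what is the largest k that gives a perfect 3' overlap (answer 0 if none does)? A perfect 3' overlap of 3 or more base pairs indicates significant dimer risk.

Longest perfect overlap: 1 complementary base pair; below the dimer-risk threshold (threshold 3).

Last 7 bases (5'→3') — forward …GGCATCC, reverse …ACATGTG.
Reverse complement of the reverse primer's last 7 bases: CACATGT; its first k bases are the reverse complement of the reverse primer's last k bases, so a perfect k-base overlap needs the forward primer's last k bases to equal them.
Comparing (forward last k vs required): k=1: C vs C ✓; k=2: CC vs CA ✗; k=3: TCC vs CAC ✗; k=4: ATCC vs CACA ✗; k=5: CATCC vs CACAT ✗; k=6: GCATCC vs CACATG ✗; k=7: GGCATCC vs CACATGT ✗.
Only k = 1 is perfect, so the longest perfect 3' overlap is 1.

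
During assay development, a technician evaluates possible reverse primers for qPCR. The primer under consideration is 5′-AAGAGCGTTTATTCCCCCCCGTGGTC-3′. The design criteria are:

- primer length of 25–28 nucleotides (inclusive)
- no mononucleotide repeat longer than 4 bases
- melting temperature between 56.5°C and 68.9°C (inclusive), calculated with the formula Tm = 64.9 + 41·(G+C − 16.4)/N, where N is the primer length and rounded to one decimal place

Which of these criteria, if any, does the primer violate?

Base counts: A=4, T=7, G=6, C=9 (length 26).
length: length 26 ✓
homopolymer run: longest run = 7, exceeds 4 ✗
Tm: Tm = 64.9 + 41·(15 − 16.4)/26 = 62.7°C ✓

Fails: homopolymer run.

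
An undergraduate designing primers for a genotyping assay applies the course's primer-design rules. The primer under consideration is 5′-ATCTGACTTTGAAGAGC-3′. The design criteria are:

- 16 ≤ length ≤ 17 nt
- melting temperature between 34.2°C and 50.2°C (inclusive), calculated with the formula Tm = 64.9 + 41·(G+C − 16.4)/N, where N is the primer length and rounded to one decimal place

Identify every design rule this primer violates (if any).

Base counts: A=5, T=5, G=4, C=3 (length 17).
length: length 17 ✓
Tm: Tm = 64.9 + 41·(7 − 16.4)/17 = 42.2°C ✓

Meets all criteria.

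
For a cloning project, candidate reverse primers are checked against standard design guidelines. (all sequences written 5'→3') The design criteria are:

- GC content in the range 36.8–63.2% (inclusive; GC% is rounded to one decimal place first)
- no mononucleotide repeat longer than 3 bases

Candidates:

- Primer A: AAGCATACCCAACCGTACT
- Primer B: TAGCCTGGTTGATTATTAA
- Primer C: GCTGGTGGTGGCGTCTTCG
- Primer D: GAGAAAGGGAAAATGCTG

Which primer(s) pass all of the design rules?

Primer A only.

Primer A (19 nt, A=7 T=3 G=2 C=7): GC 9/19 = 47.4% ✓; longest run = 3 ✓ — passes.
Primer B (19 nt, A=5 T=8 G=4 C=2): GC 6/19 = 31.6%, outside 36.8–63.2% ✗; longest run = 2 ✓ — fails.
Primer C (19 nt, A=0 T=6 G=9 C=4): GC 13/19 = 68.4%, outside 36.8–63.2% ✗; longest run = 2 ✓ — fails.
Primer D (18 nt, A=8 T=2 G=7 C=1): GC 8/18 = 44.4% ✓; longest run = 4, exceeds 3 ✗ — fails.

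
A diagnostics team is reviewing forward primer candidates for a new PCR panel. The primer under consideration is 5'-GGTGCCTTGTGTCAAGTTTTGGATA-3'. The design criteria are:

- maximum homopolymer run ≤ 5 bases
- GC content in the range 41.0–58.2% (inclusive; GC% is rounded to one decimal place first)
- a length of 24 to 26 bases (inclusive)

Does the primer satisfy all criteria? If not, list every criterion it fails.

Base counts: A=4, T=10, G=8, C=3 (length 25).
homopolymer run: longest run = 4 ✓
GC content: GC 11/25 = 44.0% ✓
length: length 25 ✓

Meets all criteria.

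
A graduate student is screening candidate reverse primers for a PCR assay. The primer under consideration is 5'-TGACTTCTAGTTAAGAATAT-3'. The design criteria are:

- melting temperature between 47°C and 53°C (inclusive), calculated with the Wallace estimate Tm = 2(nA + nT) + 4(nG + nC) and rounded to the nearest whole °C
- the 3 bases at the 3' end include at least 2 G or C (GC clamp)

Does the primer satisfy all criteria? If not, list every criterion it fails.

Fails: GC clamp.

Base counts: A=7, T=8, G=3, C=2 (length 20).
Tm: Tm = 2·15 + 4·5 = 50°C ✓
GC clamp: 3' end TAT has 0 G/C, need ≥2 ✗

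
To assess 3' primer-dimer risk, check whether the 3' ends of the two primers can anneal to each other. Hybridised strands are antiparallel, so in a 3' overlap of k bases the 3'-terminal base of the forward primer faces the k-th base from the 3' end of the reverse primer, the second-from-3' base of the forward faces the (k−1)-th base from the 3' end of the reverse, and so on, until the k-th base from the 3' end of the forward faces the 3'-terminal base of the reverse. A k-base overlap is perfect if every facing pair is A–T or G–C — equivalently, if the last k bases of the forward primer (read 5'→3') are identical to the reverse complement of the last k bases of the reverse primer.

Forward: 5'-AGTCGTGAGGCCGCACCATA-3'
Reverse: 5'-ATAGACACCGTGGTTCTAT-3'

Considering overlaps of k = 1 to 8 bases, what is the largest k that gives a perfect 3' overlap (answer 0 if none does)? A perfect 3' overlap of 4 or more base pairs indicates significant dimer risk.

Last 8 bases (5'→3') — forward …GCACCATA, reverse …GGTTCTAT.
Reverse complement of the reverse primer's last 8 bases: ATAGAACC; its first k bases are the reverse complement of the reverse primer's last k bases, so a perfect k-base overlap needs the forward primer's last k bases to equal them.
Comparing (forward last k vs required): k=1: A vs A ✓; k=2: TA vs AT ✗; k=3: ATA vs ATA ✓; k=4: CATA vs ATAG ✗; k=5: CCATA vs ATAGA ✗; k=6: ACCATA vs ATAGAA ✗; k=7: CACCATA vs ATAGAAC ✗; k=8: GCACCATA vs ATAGAACC ✗.
Perfect overlaps at k = 1, 3; the largest is 3.

Longest perfect overlap: 3 complementary base pairs; below the dimer-risk threshold (threshold 4).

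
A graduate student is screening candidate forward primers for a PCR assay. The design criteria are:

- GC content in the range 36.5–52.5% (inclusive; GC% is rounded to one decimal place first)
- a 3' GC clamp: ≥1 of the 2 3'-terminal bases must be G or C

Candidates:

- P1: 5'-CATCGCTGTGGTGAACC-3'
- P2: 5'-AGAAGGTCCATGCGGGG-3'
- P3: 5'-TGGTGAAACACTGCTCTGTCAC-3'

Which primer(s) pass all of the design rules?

P1 (17 nt, A=3 T=4 G=5 C=5): GC 10/17 = 58.8%, outside 36.5–52.5% ✗; 3' end CC has 2 G/C ✓ — fails.
P2 (17 nt, A=4 T=2 G=8 C=3): GC 11/17 = 64.7%, outside 36.5–52.5% ✗; 3' end GG has 2 G/C ✓ — fails.
P3 (22 nt, A=5 T=6 G=5 C=6): GC 11/22 = 50.0% ✓; 3' end AC has 1 G/C ✓ — passes.

P3 only.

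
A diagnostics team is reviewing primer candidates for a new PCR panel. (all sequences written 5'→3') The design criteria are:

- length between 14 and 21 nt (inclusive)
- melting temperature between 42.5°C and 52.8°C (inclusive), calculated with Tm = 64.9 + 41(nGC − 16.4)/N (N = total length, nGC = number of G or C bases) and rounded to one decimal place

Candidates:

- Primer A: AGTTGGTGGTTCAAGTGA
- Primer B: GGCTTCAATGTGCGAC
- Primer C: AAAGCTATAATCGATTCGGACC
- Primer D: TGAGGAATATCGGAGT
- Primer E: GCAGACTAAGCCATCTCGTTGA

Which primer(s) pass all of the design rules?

Primer A and Primer B.

Primer A (18 nt, A=4 T=6 G=7 C=1): length 18 ✓; Tm = 64.9 + 41·(8 − 16.4)/18 = 45.8°C ✓ — passes.
Primer B (16 nt, A=3 T=4 G=5 C=4): length 16 ✓; Tm = 64.9 + 41·(9 − 16.4)/16 = 45.9°C ✓ — passes.
Primer C (22 nt, A=8 T=5 G=4 C=5): length 22, outside 14–21 ✗; Tm = 64.9 + 41·(9 − 16.4)/22 = 51.1°C ✓ — fails.
Primer D (16 nt, A=5 T=4 G=6 C=1): length 16 ✓; Tm = 64.9 + 41·(7 − 16.4)/16 = 40.8°C, outside 42.5–52.8°C ✗ — fails.
Primer E (22 nt, A=6 T=5 G=5 C=6): length 22, outside 14–21 ✗; Tm = 64.9 + 41·(11 − 16.4)/22 = 54.8°C, outside 42.5–52.8°C ✗ — fails.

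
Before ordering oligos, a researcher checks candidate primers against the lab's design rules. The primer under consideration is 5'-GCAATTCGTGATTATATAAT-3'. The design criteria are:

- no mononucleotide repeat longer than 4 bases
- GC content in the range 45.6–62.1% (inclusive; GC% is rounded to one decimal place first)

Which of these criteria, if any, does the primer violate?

Fails: GC content.

Base counts: A=7, T=8, G=3, C=2 (length 20).
homopolymer run: longest run = 2 ✓
GC content: GC 5/20 = 25.0%, outside 45.6–62.1% ✗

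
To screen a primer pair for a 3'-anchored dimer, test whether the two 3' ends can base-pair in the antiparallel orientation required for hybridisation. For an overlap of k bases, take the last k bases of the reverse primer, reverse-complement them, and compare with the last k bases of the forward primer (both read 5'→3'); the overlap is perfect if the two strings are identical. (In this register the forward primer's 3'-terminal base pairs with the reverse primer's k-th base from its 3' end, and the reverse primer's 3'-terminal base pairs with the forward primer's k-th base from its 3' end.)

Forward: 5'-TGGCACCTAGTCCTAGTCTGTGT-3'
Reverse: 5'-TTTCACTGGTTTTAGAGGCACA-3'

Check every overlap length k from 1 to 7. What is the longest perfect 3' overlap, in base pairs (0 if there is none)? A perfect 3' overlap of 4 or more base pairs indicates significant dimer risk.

Last 7 bases (5'→3') — forward …TCTGTGT, reverse …AGGCACA.
Reverse complement of the reverse primer's last 7 bases: TGTGCCT; its first k bases are the reverse complement of the reverse primer's last k bases, so a perfect k-base overlap needs the forward primer's last k bases to equal them.
Comparing (forward last k vs required): k=1: T vs T ✓; k=2: GT vs TG ✗; k=3: TGT vs TGT ✓; k=4: GTGT vs TGTG ✗; k=5: TGTGT vs TGTGC ✗; k=6: CTGTGT vs TGTGCC ✗; k=7: TCTGTGT vs TGTGCCT ✗.
Perfect overlaps at k = 1, 3; the largest is 3.

Longest perfect overlap: 3 complementary base pairs; below the dimer-risk threshold (threshold 4).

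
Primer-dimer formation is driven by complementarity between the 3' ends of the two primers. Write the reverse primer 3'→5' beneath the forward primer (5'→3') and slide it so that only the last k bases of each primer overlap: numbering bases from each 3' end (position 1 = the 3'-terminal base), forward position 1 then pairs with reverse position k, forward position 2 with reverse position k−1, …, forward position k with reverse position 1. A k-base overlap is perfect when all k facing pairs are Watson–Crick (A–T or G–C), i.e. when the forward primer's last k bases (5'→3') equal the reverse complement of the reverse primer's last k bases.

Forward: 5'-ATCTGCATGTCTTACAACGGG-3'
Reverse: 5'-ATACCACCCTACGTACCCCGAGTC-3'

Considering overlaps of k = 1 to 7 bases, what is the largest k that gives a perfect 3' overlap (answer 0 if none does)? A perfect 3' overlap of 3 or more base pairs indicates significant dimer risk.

Longest perfect overlap: 1 complementary base pair; below the dimer-risk threshold (threshold 3).

Last 7 bases (5'→3') — forward …CAACGGG, reverse …CCGAGTC.
Reverse complement of the reverse primer's last 7 bases: GACTCGG; its first k bases are the reverse complement of the reverse primer's last k bases, so a perfect k-base overlap needs the forward primer's last k bases to equal them.
Comparing (forward last k vs required): k=1: G vs G ✓; k=2: GG vs GA ✗; k=3: GGG vs GAC ✗; k=4: CGGG vs GACT ✗; k=5: ACGGG vs GACTC ✗; k=6: AACGGG vs GACTCG ✗; k=7: CAACGGG vs GACTCGG ✗.
Only k = 1 is perfect, so the longest perfect 3' overlap is 1.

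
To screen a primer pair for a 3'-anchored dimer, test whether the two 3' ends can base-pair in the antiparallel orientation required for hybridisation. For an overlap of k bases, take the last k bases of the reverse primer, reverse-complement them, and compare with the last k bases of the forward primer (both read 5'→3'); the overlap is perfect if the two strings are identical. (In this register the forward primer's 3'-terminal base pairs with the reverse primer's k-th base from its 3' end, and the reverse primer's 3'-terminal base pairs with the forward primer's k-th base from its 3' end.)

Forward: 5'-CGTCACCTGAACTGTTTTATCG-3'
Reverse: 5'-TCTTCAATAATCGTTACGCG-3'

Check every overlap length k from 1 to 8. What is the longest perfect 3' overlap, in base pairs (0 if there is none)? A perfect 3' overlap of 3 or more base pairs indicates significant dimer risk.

Last 8 bases (5'→3') — forward …TTTTATCG, reverse …GTTACGCG.
Reverse complement of the reverse primer's last 8 bases: CGCGTAAC; its first k bases are the reverse complement of the reverse primer's last k bases, so a perfect k-base overlap needs the forward primer's last k bases to equal them.
Comparing (forward last k vs required): k=1: G vs C ✗; k=2: CG vs CG ✓; k=3: TCG vs CGC ✗; k=4: ATCG vs CGCG ✗; k=5: TATCG vs CGCGT ✗; k=6: TTATCG vs CGCGTA ✗; k=7: TTTATCG vs CGCGTAA ✗; k=8: TTTTATCG vs CGCGTAAC ✗.
Only k = 2 is perfect, so the longest perfect 3' overlap is 2.

Longest perfect overlap: 2 complementary base pairs; below the dimer-risk threshold (threshold 3).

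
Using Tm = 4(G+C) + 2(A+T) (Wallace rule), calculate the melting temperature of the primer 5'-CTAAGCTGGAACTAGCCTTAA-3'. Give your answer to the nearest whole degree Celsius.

60°C

Base counts: A=7, T=5, G=4, C=5 (length 21).
Tm = 2·(7+5) + 4·(4+5) = 2·12 + 4·9 = 24 + 36 = 60°C.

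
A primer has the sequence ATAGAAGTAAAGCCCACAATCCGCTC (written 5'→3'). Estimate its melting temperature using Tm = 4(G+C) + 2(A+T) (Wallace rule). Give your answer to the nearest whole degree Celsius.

Base counts: A=10, T=4, G=4, C=8 (length 26).
Tm = 2·(10+4) + 4·(4+8) = 2·14 + 4·12 = 28 + 48 = 76°C.

76°C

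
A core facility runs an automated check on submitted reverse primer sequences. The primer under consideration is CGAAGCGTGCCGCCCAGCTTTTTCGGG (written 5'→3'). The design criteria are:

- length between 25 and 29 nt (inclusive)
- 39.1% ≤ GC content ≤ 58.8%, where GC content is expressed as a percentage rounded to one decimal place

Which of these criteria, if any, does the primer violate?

Base counts: A=3, T=6, G=9, C=9 (length 27).
length: length 27 ✓
GC content: GC 18/27 = 66.7%, outside 39.1–58.8% ✗

Fails: GC content.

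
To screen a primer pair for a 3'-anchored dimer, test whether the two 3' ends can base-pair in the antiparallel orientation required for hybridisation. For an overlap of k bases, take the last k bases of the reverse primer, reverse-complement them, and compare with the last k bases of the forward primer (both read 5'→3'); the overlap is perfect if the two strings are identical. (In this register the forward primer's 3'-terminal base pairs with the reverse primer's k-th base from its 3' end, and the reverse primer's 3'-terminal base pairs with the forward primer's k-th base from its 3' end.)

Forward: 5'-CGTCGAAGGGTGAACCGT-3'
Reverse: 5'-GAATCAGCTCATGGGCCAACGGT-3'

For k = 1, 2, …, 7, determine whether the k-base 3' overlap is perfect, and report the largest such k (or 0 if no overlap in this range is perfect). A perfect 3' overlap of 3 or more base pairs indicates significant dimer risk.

Last 7 bases (5'→3') — forward …GAACCGT, reverse …CAACGGT.
Reverse complement of the reverse primer's last 7 bases: ACCGTTG; its first k bases are the reverse complement of the reverse primer's last k bases, so a perfect k-base overlap needs the forward primer's last k bases to equal them.
Comparing (forward last k vs required): k=1: T vs A ✗; k=2: GT vs AC ✗; k=3: CGT vs ACC ✗; k=4: CCGT vs ACCG ✗; k=5: ACCGT vs ACCGT ✓; k=6: AACCGT vs ACCGTT ✗; k=7: GAACCGT vs ACCGTTG ✗.
Only k = 5 is perfect, so the longest perfect 3' overlap is 5.

Longest perfect overlap: 5 complementary base pairs; significant dimer risk (threshold 3).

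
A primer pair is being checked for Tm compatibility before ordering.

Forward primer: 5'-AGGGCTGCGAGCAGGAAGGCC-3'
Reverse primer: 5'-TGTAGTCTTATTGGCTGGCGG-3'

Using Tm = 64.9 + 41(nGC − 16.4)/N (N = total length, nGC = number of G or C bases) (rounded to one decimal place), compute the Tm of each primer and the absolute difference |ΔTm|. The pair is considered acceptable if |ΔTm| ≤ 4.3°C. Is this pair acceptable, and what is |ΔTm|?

Forward: G+C = 15, N = 21 → Tm = 64.9 + 41·(15 − 16.4)/21 = 62.2°C.
Reverse: G+C = 11, N = 21 → Tm = 64.9 + 41·(11 − 16.4)/21 = 54.4°C.
|ΔTm| = |62.2 − 54.4| = 7.8°C, > 4.3°C.

|ΔTm| = 7.8°C; the pair is not acceptable.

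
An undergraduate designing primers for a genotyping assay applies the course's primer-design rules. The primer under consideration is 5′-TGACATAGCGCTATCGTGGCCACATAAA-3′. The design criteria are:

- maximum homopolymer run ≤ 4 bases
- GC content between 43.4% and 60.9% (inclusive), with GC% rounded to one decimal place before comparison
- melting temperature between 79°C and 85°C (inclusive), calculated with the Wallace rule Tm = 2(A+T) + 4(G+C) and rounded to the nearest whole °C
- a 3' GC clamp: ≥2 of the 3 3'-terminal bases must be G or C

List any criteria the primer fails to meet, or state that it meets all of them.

Fails: GC clamp.

Base counts: A=9, T=6, G=6, C=7 (length 28).
homopolymer run: longest run = 3 ✓
GC content: GC 13/28 = 46.4% ✓
Tm: Tm = 2·15 + 4·13 = 82°C ✓
GC clamp: 3' end AAA has 0 G/C, need ≥2 ✗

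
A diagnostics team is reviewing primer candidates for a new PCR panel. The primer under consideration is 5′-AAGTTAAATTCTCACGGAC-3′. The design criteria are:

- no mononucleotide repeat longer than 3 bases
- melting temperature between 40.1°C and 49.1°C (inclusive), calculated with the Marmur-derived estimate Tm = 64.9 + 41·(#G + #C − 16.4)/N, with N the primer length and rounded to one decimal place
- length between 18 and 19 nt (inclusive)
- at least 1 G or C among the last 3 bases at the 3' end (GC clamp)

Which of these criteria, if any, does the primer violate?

Meets all criteria.

Base counts: A=7, T=5, G=3, C=4 (length 19).
homopolymer run: longest run = 3 ✓
Tm: Tm = 64.9 + 41·(7 − 16.4)/19 = 44.6°C ✓
length: length 19 ✓
GC clamp: 3' end GAC has 2 G/C ✓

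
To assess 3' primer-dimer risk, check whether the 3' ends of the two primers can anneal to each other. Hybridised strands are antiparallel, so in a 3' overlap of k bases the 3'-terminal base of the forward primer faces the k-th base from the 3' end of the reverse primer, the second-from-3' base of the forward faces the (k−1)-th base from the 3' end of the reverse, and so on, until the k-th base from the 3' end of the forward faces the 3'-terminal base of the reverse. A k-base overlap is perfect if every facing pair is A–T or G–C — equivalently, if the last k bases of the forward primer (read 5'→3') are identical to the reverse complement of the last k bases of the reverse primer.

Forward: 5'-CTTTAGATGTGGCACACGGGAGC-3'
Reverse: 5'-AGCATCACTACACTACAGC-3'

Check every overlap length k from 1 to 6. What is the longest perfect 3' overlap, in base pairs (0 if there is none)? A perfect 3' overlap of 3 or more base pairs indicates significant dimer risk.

Last 6 bases (5'→3') — forward …GGGAGC, reverse …TACAGC.
Reverse complement of the reverse primer's last 6 bases: GCTGTA; its first k bases are the reverse complement of the reverse primer's last k bases, so a perfect k-base overlap needs the forward primer's last k bases to equal them.
Comparing (forward last k vs required): k=1: C vs G ✗; k=2: GC vs GC ✓; k=3: AGC vs GCT ✗; k=4: GAGC vs GCTG ✗; k=5: GGAGC vs GCTGT ✗; k=6: GGGAGC vs GCTGTA ✗.
Only k = 2 is perfect, so the longest perfect 3' overlap is 2.

Longest perfect overlap: 2 complementary base pairs; below the dimer-risk threshold (threshold 3).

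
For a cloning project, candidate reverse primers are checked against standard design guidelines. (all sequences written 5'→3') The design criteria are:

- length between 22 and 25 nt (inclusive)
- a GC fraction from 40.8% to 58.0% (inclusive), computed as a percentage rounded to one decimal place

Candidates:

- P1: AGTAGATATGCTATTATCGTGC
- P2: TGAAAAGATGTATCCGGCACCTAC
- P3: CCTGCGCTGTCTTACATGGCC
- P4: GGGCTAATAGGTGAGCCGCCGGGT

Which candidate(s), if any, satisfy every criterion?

P2 only.

P1 (22 nt, A=6 T=8 G=5 C=3): length 22 ✓; GC 8/22 = 36.4%, outside 40.8–58.0% ✗ — fails.
P2 (24 nt, A=8 T=5 G=5 C=6): length 24 ✓; GC 11/24 = 45.8% ✓ — passes.
P3 (21 nt, A=2 T=6 G=5 C=8): length 21, outside 22–25 ✗; GC 13/21 = 61.9%, outside 40.8–58.0% ✗ — fails.
P4 (24 nt, A=4 T=4 G=11 C=5): length 24 ✓; GC 16/24 = 66.7%, outside 40.8–58.0% ✗ — fails.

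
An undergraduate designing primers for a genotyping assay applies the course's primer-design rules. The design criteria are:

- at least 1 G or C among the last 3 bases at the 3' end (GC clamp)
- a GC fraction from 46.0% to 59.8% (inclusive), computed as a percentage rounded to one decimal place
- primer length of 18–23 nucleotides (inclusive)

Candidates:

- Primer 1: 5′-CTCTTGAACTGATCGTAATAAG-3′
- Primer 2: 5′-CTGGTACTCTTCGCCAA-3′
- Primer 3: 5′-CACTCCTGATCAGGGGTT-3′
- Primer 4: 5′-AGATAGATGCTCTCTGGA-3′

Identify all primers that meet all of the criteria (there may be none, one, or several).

Primer 1 (22 nt, A=7 T=7 G=4 C=4): 3' end AAG has 1 G/C ✓; GC 8/22 = 36.4%, outside 46.0–59.8% ✗; length 22 ✓ — fails.
Primer 2 (17 nt, A=3 T=5 G=3 C=6): 3' end CAA has 1 G/C ✓; GC 9/17 = 52.9% ✓; length 17, outside 18–23 ✗ — fails.
Primer 3 (18 nt, A=3 T=5 G=5 C=5): 3' end GTT has 1 G/C ✓; GC 10/18 = 55.6% ✓; length 18 ✓ — passes.
Primer 4 (18 nt, A=5 T=5 G=5 C=3): 3' end GGA has 2 G/C ✓; GC 8/18 = 44.4%, outside 46.0–59.8% ✗; length 18 ✓ — fails.

Primer 3 only.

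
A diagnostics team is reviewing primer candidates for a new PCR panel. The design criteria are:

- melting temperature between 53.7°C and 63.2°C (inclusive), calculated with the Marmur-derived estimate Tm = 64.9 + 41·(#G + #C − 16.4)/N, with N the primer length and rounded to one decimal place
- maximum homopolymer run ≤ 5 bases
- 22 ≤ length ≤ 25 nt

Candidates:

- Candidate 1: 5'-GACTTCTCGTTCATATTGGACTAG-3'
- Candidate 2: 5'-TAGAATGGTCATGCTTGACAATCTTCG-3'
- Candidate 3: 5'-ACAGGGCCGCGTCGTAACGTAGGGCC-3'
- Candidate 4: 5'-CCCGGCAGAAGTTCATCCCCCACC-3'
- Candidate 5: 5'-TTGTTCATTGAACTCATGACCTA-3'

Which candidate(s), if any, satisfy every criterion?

Candidate 1 (24 nt, A=5 T=9 G=5 C=5): Tm = 64.9 + 41·(10 − 16.4)/24 = 54.0°C ✓; longest run = 2 ✓; length 24 ✓ — passes.
Candidate 2 (27 nt, A=7 T=9 G=6 C=5): Tm = 64.9 + 41·(11 − 16.4)/27 = 56.7°C ✓; longest run = 2 ✓; length 27, outside 22–25 ✗ — fails.
Candidate 3 (26 nt, A=5 T=3 G=10 C=8): Tm = 64.9 + 41·(18 − 16.4)/26 = 67.4°C, outside 53.7–63.2°C ✗; longest run = 3 ✓; length 26, outside 22–25 ✗ — fails.
Candidate 4 (24 nt, A=5 T=3 G=4 C=12): Tm = 64.9 + 41·(16 − 16.4)/24 = 64.2°C, outside 53.7–63.2°C ✗; longest run = 5 ✓; length 24 ✓ — fails.
Candidate 5 (23 nt, A=6 T=9 G=3 C=5): Tm = 64.9 + 41·(8 − 16.4)/23 = 49.9°C, outside 53.7–63.2°C ✗; longest run = 2 ✓; length 23 ✓ — fails.

Candidate 1 only.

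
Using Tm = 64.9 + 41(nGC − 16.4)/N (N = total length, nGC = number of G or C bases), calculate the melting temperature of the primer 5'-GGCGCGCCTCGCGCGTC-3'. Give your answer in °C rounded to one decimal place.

61.5°C

Base counts: A=0, T=2, G=7, C=8; G+C = 15, N = 17.
Tm = 64.9 + 41·(15 − 16.4)/17 = 64.9 + -57.40/17 = 61.5°C.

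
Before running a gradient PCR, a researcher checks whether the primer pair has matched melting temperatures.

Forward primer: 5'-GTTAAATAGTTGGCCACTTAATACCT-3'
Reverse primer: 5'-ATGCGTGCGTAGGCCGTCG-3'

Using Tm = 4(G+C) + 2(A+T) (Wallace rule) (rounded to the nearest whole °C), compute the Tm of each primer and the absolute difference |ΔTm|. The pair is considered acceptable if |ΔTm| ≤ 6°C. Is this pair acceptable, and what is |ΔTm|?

Forward: A=8 T=9 G=4 C=5 → Tm = 2·17 + 4·9 = 70°C.
Reverse: A=2 T=4 G=8 C=5 → Tm = 2·6 + 4·13 = 64°C.
|ΔTm| = |70 − 64| = 6°C, ≤ 6°C.

|ΔTm| = 6°C; the pair is acceptable.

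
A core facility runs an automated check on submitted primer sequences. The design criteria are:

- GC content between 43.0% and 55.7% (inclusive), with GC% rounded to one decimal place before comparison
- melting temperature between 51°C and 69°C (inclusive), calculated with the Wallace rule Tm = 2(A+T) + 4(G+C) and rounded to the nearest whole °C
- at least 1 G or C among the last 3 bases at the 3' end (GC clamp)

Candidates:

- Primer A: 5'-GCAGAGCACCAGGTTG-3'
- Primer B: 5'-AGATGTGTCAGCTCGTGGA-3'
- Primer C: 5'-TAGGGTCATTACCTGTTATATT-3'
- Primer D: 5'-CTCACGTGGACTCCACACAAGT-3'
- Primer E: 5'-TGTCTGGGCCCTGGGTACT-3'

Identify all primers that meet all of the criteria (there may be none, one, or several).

Primer B and Primer D.

Primer A (16 nt, A=4 T=2 G=6 C=4): GC 10/16 = 62.5%, outside 43.0–55.7% ✗; Tm = 2·6 + 4·10 = 52°C ✓; 3' end TTG has 1 G/C ✓ — fails.
Primer B (19 nt, A=4 T=5 G=7 C=3): GC 10/19 = 52.6% ✓; Tm = 2·9 + 4·10 = 58°C ✓; 3' end GGA has 2 G/C ✓ — passes.
Primer C (22 nt, A=5 T=10 G=4 C=3): GC 7/22 = 31.8%, outside 43.0–55.7% ✗; Tm = 2·15 + 4·7 = 58°C ✓; 3' end ATT has 0 G/C, need ≥1 ✗ — fails.
Primer D (22 nt, A=6 T=4 G=4 C=8): GC 12/22 = 54.5% ✓; Tm = 2·10 + 4·12 = 68°C ✓; 3' end AGT has 1 G/C ✓ — passes.
Primer E (19 nt, A=1 T=6 G=7 C=5): GC 12/19 = 63.2%, outside 43.0–55.7% ✗; Tm = 2·7 + 4·12 = 62°C ✓; 3' end ACT has 1 G/C ✓ — fails.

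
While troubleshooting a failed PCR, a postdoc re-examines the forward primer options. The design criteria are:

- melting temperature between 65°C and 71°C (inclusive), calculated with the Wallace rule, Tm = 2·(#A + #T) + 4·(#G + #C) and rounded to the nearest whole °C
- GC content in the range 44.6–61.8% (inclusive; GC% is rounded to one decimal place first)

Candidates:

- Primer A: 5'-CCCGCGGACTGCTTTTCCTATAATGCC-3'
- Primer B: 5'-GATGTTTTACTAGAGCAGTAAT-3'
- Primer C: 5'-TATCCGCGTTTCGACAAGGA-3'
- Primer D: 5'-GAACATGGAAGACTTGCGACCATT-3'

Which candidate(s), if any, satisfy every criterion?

Primer D only.

Primer A (27 nt, A=4 T=8 G=5 C=10): Tm = 2·12 + 4·15 = 84°C, outside 65–71°C ✗; GC 15/27 = 55.6% ✓ — fails.
Primer B (22 nt, A=7 T=8 G=5 C=2): Tm = 2·15 + 4·7 = 58°C, outside 65–71°C ✗; GC 7/22 = 31.8%, outside 44.6–61.8% ✗ — fails.
Primer C (20 nt, A=5 T=5 G=5 C=5): Tm = 2·10 + 4·10 = 60°C, outside 65–71°C ✗; GC 10/20 = 50.0% ✓ — fails.
Primer D (24 nt, A=8 T=5 G=6 C=5): Tm = 2·13 + 4·11 = 70°C ✓; GC 11/24 = 45.8% ✓ — passes.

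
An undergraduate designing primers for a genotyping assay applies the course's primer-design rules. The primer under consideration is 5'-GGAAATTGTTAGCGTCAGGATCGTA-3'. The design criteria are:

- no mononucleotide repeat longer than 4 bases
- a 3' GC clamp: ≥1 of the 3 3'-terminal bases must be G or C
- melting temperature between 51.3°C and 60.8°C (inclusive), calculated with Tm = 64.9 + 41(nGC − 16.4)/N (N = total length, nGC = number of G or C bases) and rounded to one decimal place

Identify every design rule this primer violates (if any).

Base counts: A=7, T=7, G=8, C=3 (length 25).
homopolymer run: longest run = 3 ✓
GC clamp: 3' end GTA has 1 G/C ✓
Tm: Tm = 64.9 + 41·(11 − 16.4)/25 = 56.0°C ✓

Meets all criteria.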